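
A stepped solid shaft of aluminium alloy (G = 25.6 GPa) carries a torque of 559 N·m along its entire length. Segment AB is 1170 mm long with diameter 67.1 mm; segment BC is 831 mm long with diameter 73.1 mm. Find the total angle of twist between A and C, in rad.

J_AB = π(0.0671)⁴/32 = 1.99×10^-6 m⁴; J_BC = π(0.0731)⁴/32 = 2.80×10^-6 m⁴.
θ = (T/G)·Σ L_i/J_i = (559.0/25.6×10⁹)·(1.17/1.99×10^-6 + 0.831/2.80×10^-6) = 0.01931 rad.

0.0193 rad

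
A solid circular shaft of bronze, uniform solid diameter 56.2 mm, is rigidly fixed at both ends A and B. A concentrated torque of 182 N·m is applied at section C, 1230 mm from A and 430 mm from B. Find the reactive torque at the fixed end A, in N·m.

47.1 N·m

With uniform GJ and both ends fixed, compatibility θ_AC = θ_CB gives T_A·a = T_B·b, together with T_A + T_B = T₀.
T_A = T₀·b/(a+b) = 182.0·430/1660 = 47.14 N·m; T_B = 134.9 N·m.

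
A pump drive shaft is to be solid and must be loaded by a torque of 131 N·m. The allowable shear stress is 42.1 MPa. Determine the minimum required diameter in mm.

For a solid shaft τ_max = 16T/(πd³), so d = (16T/(π τ_allow))^(1/3) = (16·131.0/(π·4.21×10^7))^(1/3) = 0.02512 m.

25.1 mm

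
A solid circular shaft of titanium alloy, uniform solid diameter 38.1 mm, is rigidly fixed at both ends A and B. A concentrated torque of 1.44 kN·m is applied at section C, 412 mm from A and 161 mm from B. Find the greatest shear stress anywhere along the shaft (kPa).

95300 kPa

With uniform GJ and both ends fixed, compatibility θ_AC = θ_CB gives T_A·a = T_B·b, together with T_A + T_B = T₀.
T_A = T₀·b/(a+b) = 1440·161/573.0 = 404.6 N·m; T_B = 1035 N·m.
τ in each portion: τ_AC = 3.73×10^7 Pa, τ_CB = 9.53×10^7 Pa; maximum is in CB.
τ_max = T_CB·r/J = 1035·0.0191/2.07×10^-7 = 9.535×10^7 Pa.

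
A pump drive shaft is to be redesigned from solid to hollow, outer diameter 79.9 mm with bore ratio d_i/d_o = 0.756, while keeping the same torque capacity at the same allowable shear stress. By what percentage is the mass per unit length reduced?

Equal τ_max and T ⇒ the solid shaft needs d_s³ = d_o³(1−k⁴), so d_s = 79.9·(1−0.756⁴)^(1/3) = 70.03 mm.
Area ratio A_h/A_s = d_o²(1−k²)/d_s² = (1−k²)/(1−k⁴)^(2/3) = 0.5577.
Mass saving = 1 − 0.5577 = 44.2 %.

44.2 %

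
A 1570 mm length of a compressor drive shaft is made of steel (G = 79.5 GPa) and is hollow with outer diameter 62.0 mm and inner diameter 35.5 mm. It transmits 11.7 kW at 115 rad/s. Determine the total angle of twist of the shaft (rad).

ω = 115 rad/s, so T = P/ω = 11.7×10³ / 115.0 = 101.7 N·m.
J = π(d_o⁴ − d_i⁴)/32 = π(0.0620⁴ − 0.0355⁴)/32 = 1.295×10^-6 m⁴.
θ = T·L/(G·J) = 101.7 × 1.57 / (79.5×10⁹ × 1.295×10^-6) = 1.552×10^-3 rad.

0.00155 rad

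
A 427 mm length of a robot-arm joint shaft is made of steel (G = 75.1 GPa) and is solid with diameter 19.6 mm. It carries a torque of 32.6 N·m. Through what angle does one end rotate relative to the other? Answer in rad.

J = πd⁴/32 = π(0.0196)⁴/32 = 1.449×10^-8 m⁴.
θ = T·L/(G·J) = 32.60 × 0.427 / (75.1×10⁹ × 1.449×10^-8) = 0.01279 rad.

0.0128 rad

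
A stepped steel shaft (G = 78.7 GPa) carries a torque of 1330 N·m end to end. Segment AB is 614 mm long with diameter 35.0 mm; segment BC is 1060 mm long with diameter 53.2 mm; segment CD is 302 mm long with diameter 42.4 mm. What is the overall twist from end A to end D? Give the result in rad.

J_AB = π(0.0350)⁴/32 = 1.47×10^-7 m⁴; J_BC = π(0.0532)⁴/32 = 7.86×10^-7 m⁴; J_CD = π(0.0424)⁴/32 = 3.17×10^-7 m⁴.
θ = (T/G)·Σ L_i/J_i = (1330/78.7×10⁹)·(0.614/1.47×10^-7 + 1.06/7.86×10^-7 + 0.302/3.17×10^-7) = 0.1093 rad.

0.109 rad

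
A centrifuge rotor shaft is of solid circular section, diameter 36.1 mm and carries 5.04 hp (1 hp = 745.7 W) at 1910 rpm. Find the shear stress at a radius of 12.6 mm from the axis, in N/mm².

ω = 2π·1910/60 = 200.0 rad/s, so T = P/ω = 5.04×745.7 / 200.0 = 18.79 N·m.
J = πd⁴/32 = π(0.0361)⁴/32 = 1.667×10^-7 m⁴.
Shear stress varies linearly with radius: τ = T·r/J = 18.79 × 0.0126 / 1.667×10^-7 = 1.420×10^6 Pa.

1.42 N/mm²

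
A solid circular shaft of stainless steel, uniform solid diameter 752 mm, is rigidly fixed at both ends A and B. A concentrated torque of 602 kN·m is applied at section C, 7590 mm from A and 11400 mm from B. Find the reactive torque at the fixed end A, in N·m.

With uniform GJ and both ends fixed, compatibility θ_AC = θ_CB gives T_A·a = T_B·b, together with T_A + T_B = T₀.
T_A = T₀·b/(a+b) = 602000·11400/18990 = 361400 N·m; T_B = 240600 N·m.

361000 N·m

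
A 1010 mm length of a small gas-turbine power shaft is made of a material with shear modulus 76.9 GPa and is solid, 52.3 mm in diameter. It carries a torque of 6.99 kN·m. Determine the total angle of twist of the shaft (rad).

J = πd⁴/32 = π(0.0523)⁴/32 = 7.345×10^-7 m⁴.
θ = T·L/(G·J) = 6990 × 1.01 / (76.9×10⁹ × 7.345×10^-7) = 0.1250 rad.

0.125 rad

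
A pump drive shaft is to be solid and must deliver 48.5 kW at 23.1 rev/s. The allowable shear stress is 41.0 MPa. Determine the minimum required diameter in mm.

ω = 2π·23.1 = 145.1 rad/s, so T = P/ω = 48.5×10³ / 145.1 = 334.2 N·m.
For a solid shaft τ_max = 16T/(πd³), so d = (16T/(π τ_allow))^(1/3) = (16·334.2/(π·4.10×10^7))^(1/3) = 0.03462 m.

34.6 mm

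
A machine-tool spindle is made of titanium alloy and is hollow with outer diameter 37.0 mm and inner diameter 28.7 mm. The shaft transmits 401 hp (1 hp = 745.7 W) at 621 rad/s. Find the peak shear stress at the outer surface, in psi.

11000 psi

ω = 621 rad/s, so T = P/ω = 401×745.7 / 621.0 = 481.5 N·m.
J = π(d_o⁴ − d_i⁴)/32 = π(0.0370⁴ − 0.0287⁴)/32 = 1.174×10^-7 m⁴.
τ_max = T·r/J = 481.5 × 0.0185 / 1.174×10^-7 = 7.589×10^7 Pa.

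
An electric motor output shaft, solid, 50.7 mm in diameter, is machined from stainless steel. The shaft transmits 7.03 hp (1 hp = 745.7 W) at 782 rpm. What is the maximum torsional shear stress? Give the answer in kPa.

ω = 2π·782/60 = 81.89 rad/s, so T = P/ω = 7.03×745.7 / 81.89 = 64.02 N·m.
J = πd⁴/32 = π(0.0507)⁴/32 = 6.487×10^-7 m⁴.
τ_max = T·r/J = 64.02 × 0.0254 / 6.487×10^-7 = 2.502×10^6 Pa.

2500 kPa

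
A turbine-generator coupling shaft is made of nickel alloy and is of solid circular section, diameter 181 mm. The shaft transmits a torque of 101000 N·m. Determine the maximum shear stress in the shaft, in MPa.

86.7 MPa

J = πd⁴/32 = π(0.181)⁴/32 = 1.054×10^-4 m⁴.
τ_max = T·r/J = 101000 × 0.0905 / 1.054×10^-4 = 8.675×10^7 Pa.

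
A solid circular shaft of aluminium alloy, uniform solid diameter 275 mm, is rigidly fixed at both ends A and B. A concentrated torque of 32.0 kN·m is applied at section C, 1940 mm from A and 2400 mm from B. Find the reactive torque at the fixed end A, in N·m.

With uniform GJ and both ends fixed, compatibility θ_AC = θ_CB gives T_A·a = T_B·b, together with T_A + T_B = T₀.
T_A = T₀·b/(a+b) = 32000·2400/4340 = 17700 N·m; T_B = 14300 N·m.

17700 N·m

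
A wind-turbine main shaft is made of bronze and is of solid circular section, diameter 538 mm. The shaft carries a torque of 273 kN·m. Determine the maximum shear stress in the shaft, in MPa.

J = πd⁴/32 = π(0.538)⁴/32 = 8.225×10^-3 m⁴.
τ_max = T·r/J = 273000 × 0.269 / 8.225×10^-3 = 8.929×10^6 Pa.

8.93 MPa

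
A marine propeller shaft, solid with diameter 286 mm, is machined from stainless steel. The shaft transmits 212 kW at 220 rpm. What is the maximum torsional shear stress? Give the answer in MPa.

2.00 MPa

ω = 2π·220/60 = 23.04 rad/s, so T = P/ω = 212×10³ / 23.04 = 9202 N·m.
J = πd⁴/32 = π(0.286)⁴/32 = 6.568×10^-4 m⁴.
τ_max = T·r/J = 9202 × 0.143 / 6.568×10^-4 = 2.003×10^6 Pa.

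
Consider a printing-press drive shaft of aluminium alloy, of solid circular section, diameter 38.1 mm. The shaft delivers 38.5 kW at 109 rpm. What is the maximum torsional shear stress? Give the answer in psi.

ω = 2π·109/60 = 11.41 rad/s, so T = P/ω = 38.5×10³ / 11.41 = 3373 N·m.
J = πd⁴/32 = π(0.0381)⁴/32 = 2.069×10^-7 m⁴.
τ_max = T·r/J = 3373 × 0.0191 / 2.069×10^-7 = 3.106×10^8 Pa.

45000 psi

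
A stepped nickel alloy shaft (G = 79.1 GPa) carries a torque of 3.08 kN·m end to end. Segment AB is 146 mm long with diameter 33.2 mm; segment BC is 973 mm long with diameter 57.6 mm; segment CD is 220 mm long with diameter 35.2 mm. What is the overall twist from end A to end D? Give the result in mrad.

140 mrad

J_AB = π(0.0332)⁴/32 = 1.19×10^-7 m⁴; J_BC = π(0.0576)⁴/32 = 1.08×10^-6 m⁴; J_CD = π(0.0352)⁴/32 = 1.51×10^-7 m⁴.
θ = (T/G)·Σ L_i/J_i = (3080/79.1×10⁹)·(0.146/1.19×10^-7 + 0.973/1.08×10^-6 + 0.220/1.51×10^-7) = 0.1396 rad.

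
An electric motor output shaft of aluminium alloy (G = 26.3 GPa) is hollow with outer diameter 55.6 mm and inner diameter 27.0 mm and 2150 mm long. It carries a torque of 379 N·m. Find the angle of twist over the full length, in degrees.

J = π(d_o⁴ − d_i⁴)/32 = π(0.0556⁴ − 0.0270⁴)/32 = 8.860×10^-7 m⁴.
θ = T·L/(G·J) = 379.0 × 2.15 / (26.3×10⁹ × 8.860×10^-7) = 0.03497 rad.

2.00°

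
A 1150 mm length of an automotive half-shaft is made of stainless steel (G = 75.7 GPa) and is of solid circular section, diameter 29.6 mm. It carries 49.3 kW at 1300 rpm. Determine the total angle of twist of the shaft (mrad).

73.0 mrad

ω = 2π·1300/60 = 136.1 rad/s, so T = P/ω = 49.3×10³ / 136.1 = 362.1 N·m.
J = πd⁴/32 = π(0.0296)⁴/32 = 7.536×10^-8 m⁴.
θ = T·L/(G·J) = 362.1 × 1.15 / (75.7×10⁹ × 7.536×10^-8) = 0.07300 rad.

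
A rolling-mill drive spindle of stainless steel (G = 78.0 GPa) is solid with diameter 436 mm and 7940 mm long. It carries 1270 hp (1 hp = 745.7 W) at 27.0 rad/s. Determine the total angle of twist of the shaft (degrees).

ω = 27.0 rad/s, so T = P/ω = 1270×745.7 / 27.00 = 35080 N·m.
J = πd⁴/32 = π(0.436)⁴/32 = 3.548×10^-3 m⁴.
θ = T·L/(G·J) = 35080 × 7.94 / (78.0×10⁹ × 3.548×10^-3) = 1.006×10^-3 rad.

0.0577°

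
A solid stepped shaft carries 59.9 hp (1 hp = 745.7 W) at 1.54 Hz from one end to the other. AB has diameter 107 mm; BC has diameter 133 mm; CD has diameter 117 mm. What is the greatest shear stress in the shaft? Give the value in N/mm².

19.2 N/mm²

ω = 2π·1.54 = 9.676 rad/s, so T = P/ω = 59.9×745.7 / 9.676 = 4616 N·m.
Under the same torque, τ_max = 16T/(πd³) is largest where d is smallest — segment AB (d = 107 mm).
τ_max = 16·4616/(π·(0.107)³) = 1.919×10^7 Pa.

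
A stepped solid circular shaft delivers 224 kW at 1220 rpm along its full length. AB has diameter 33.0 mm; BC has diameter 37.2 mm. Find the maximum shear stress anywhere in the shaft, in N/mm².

ω = 2π·1220/60 = 127.8 rad/s, so T = P/ω = 224×10³ / 127.8 = 1753 N·m.
Under the same torque, τ_max = 16T/(πd³) is largest where d is smallest — segment AB (d = 33.0 mm).
τ_max = 16·1753/(π·(0.0330)³) = 2.485×10^8 Pa.

248 N/mm²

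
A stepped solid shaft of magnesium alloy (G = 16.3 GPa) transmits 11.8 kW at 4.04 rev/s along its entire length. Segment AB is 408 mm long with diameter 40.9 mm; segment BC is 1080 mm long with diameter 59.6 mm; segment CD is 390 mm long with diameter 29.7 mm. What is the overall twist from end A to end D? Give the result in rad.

ω = 2π·4.04 = 25.38 rad/s, so T = P/ω = 11.8×10³ / 25.38 = 464.9 N·m.
J_AB = π(0.0409)⁴/32 = 2.75×10^-7 m⁴; J_BC = π(0.0596)⁴/32 = 1.24×10^-6 m⁴; J_CD = π(0.0297)⁴/32 = 7.64×10^-8 m⁴.
θ = (T/G)·Σ L_i/J_i = (464.9/16.3×10⁹)·(0.408/2.75×10^-7 + 1.08/1.24×10^-6 + 0.390/7.64×10^-8) = 0.2128 rad.

0.213 rad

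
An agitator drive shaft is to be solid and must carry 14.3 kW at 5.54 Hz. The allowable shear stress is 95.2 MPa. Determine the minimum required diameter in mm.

28.0 mm

ω = 2π·5.54 = 34.81 rad/s, so T = P/ω = 14.3×10³ / 34.81 = 410.8 N·m.
For a solid shaft τ_max = 16T/(πd³), so d = (16T/(π τ_allow))^(1/3) = (16·410.8/(π·9.52×10^7))^(1/3) = 0.02801 m.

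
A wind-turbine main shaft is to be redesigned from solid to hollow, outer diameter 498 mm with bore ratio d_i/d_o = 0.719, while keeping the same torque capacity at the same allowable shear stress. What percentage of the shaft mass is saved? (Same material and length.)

Equal τ_max and T ⇒ the solid shaft needs d_s³ = d_o³(1−k⁴), so d_s = 498·(1−0.719⁴)^(1/3) = 449.0 mm.
Area ratio A_h/A_s = d_o²(1−k²)/d_s² = (1−k²)/(1−k⁴)^(2/3) = 0.5943.
Mass saving = 1 − 0.5943 = 40.6 %.

40.6 %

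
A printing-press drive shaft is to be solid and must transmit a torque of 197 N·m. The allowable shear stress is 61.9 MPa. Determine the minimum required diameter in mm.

For a solid shaft τ_max = 16T/(πd³), so d = (16T/(π τ_allow))^(1/3) = (16·197.0/(π·6.19×10^7))^(1/3) = 0.02531 m.

25.3 mm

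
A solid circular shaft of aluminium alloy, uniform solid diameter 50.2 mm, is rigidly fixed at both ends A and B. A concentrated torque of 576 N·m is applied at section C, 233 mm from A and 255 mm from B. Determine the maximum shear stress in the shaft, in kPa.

12100 kPa

With uniform GJ and both ends fixed, compatibility θ_AC = θ_CB gives T_A·a = T_B·b, together with T_A + T_B = T₀.
T_A = T₀·b/(a+b) = 576.0·255/488.0 = 301.0 N·m; T_B = 275.0 N·m.
τ in each portion: τ_AC = 1.21×10^7 Pa, τ_CB = 1.11×10^7 Pa; maximum is in AC.
τ_max = T_AC·r/J = 301.0·0.0251/6.23×10^-7 = 1.212×10^7 Pa.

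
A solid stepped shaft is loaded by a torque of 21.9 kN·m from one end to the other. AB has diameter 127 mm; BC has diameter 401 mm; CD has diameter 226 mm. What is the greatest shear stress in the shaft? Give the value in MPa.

54.5 MPa

Under the same torque, τ_max = 16T/(πd³) is largest where d is smallest — segment AB (d = 127 mm).
τ_max = 16·21900/(π·(0.127)³) = 5.445×10^7 Pa.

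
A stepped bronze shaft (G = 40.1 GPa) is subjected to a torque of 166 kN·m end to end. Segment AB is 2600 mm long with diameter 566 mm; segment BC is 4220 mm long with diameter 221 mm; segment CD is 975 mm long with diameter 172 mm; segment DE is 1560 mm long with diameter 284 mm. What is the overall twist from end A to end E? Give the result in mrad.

J_AB = π(0.566)⁴/32 = 0.0101 m⁴; J_BC = π(0.221)⁴/32 = 2.34×10^-4 m⁴; J_CD = π(0.172)⁴/32 = 8.59×10^-5 m⁴; J_DE = π(0.284)⁴/32 = 6.39×10^-4 m⁴.
θ = (T/G)·Σ L_i/J_i = (166000/40.1×10⁹)·(2.60/0.0101 + 4.22/2.34×10^-4 + 0.975/8.59×10^-5 + 1.56/6.39×10^-4) = 0.1327 rad.

133 mrad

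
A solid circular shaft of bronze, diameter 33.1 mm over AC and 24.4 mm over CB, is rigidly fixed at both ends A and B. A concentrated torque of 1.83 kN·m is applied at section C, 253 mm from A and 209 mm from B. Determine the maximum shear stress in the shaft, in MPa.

Compatibility: T_A·a/J_AC = T_B·b/J_CB with T_A + T_B = T₀.
J_AC = 1.18×10^-7 m⁴, J_CB = 3.48×10^-8 m⁴, so T_A = T₀·(J_AC/a)/((J_AC/a)+(J_CB/b)) = 1348 N·m, T_B = 481.9 N·m.
τ in each portion: τ_AC = 1.89×10^8 Pa, τ_CB = 1.69×10^8 Pa; maximum is in AC.
τ_max = T_AC·r/J = 1348·0.0166/1.18×10^-7 = 1.893×10^8 Pa.

189 MPa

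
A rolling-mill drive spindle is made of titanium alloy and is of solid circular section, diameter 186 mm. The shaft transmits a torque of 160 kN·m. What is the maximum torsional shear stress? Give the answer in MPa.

127 MPa

J = πd⁴/32 = π(0.186)⁴/32 = 1.175×10^-4 m⁴.
τ_max = T·r/J = 160000 × 0.0930 / 1.175×10^-4 = 1.266×10^8 Pa.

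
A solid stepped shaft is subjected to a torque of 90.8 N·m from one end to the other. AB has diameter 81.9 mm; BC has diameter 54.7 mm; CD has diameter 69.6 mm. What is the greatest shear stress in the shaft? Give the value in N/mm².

2.83 N/mm²

Under the same torque, τ_max = 16T/(πd³) is largest where d is smallest — segment BC (d = 54.7 mm).
τ_max = 16·90.80/(π·(0.0547)³) = 2.825×10^6 Pa.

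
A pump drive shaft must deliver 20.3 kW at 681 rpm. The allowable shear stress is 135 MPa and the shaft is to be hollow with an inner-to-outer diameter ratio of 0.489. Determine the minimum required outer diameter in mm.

ω = 2π·681/60 = 71.31 rad/s, so T = P/ω = 20.3×10³ / 71.31 = 284.7 N·m.
For a hollow shaft with d_i/d_o = 0.489: τ_max = 16T/(π d_o³ (1−k⁴)), so d_o = [16T/(π τ_allow (1−k⁴))]^(1/3) = [16·284.7/(π·1.35×10^8·0.9428)]^(1/3) = 0.02250 m.

22.5 mm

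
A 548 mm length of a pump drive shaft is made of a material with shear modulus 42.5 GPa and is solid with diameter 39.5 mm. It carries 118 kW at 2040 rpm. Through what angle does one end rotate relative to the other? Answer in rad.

0.0298 rad

ω = 2π·2040/60 = 213.6 rad/s, so T = P/ω = 118×10³ / 213.6 = 552.4 N·m.
J = πd⁴/32 = π(0.0395)⁴/32 = 2.390×10^-7 m⁴.
θ = T·L/(G·J) = 552.4 × 0.548 / (42.5×10⁹ × 2.390×10^-7) = 0.02980 rad.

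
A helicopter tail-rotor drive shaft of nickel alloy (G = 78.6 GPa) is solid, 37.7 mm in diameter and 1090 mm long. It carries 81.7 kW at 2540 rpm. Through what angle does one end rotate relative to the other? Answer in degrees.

ω = 2π·2540/60 = 266.0 rad/s, so T = P/ω = 81.7×10³ / 266.0 = 307.2 N·m.
J = πd⁴/32 = π(0.0377)⁴/32 = 1.983×10^-7 m⁴.
θ = T·L/(G·J) = 307.2 × 1.09 / (78.6×10⁹ × 1.983×10^-7) = 0.02148 rad.

1.23°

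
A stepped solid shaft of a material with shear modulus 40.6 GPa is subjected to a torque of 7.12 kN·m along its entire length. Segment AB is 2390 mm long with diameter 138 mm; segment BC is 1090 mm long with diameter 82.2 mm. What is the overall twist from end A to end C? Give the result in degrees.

J_AB = π(0.138)⁴/32 = 3.56×10^-5 m⁴; J_BC = π(0.0822)⁴/32 = 4.48×10^-6 m⁴.
θ = (T/G)·Σ L_i/J_i = (7120/40.6×10⁹)·(2.39/3.56×10^-5 + 1.09/4.48×10^-6) = 0.05442 rad.

3.12°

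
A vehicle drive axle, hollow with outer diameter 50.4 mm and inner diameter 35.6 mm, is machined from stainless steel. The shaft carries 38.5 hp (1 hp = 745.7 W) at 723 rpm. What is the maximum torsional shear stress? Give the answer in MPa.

20.1 MPa

ω = 2π·723/60 = 75.71 rad/s, so T = P/ω = 38.5×745.7 / 75.71 = 379.2 N·m.
J = π(d_o⁴ − d_i⁴)/32 = π(0.0504⁴ − 0.0356⁴)/32 = 4.758×10^-7 m⁴.
τ_max = T·r/J = 379.2 × 0.0252 / 4.758×10^-7 = 2.008×10^7 Pa.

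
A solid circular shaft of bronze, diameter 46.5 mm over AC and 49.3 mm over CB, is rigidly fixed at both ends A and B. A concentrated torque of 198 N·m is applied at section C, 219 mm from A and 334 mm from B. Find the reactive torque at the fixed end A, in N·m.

Compatibility: T_A·a/J_AC = T_B·b/J_CB with T_A + T_B = T₀.
J_AC = 4.59×10^-7 m⁴, J_CB = 5.80×10^-7 m⁴, so T_A = T₀·(J_AC/a)/((J_AC/a)+(J_CB/b)) = 108.3 N·m, T_B = 89.71 N·m.

108 N·m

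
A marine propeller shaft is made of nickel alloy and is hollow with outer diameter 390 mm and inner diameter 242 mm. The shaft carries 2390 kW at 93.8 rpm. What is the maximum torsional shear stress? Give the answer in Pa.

ω = 2π·93.8/60 = 9.823 rad/s, so T = P/ω = 2390×10³ / 9.823 = 243300 N·m.
J = π(d_o⁴ − d_i⁴)/32 = π(0.390⁴ − 0.242⁴)/32 = 1.935×10^-3 m⁴.
τ_max = T·r/J = 243300 × 0.195 / 1.935×10^-3 = 2.453×10^7 Pa.

2.45e7 Pa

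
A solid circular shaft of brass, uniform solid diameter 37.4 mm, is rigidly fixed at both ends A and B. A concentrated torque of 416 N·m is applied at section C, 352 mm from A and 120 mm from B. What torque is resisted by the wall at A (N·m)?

106 N·m

With uniform GJ and both ends fixed, compatibility θ_AC = θ_CB gives T_A·a = T_B·b, together with T_A + T_B = T₀.
T_A = T₀·b/(a+b) = 416.0·120/472.0 = 105.8 N·m; T_B = 310.2 N·m.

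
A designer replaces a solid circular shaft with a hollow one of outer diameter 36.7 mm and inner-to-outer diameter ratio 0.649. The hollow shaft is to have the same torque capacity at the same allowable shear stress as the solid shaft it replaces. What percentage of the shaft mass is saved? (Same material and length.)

Equal τ_max and T ⇒ the solid shaft needs d_s³ = d_o³(1−k⁴), so d_s = 36.7·(1−0.649⁴)^(1/3) = 34.39 mm.
Area ratio A_h/A_s = d_o²(1−k²)/d_s² = (1−k²)/(1−k⁴)^(2/3) = 0.6593.
Mass saving = 1 − 0.6593 = 34.1 %.

34.1 %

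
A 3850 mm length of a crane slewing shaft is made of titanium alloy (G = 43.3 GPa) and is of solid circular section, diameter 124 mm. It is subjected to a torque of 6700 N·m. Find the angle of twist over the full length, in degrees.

J = πd⁴/32 = π(0.124)⁴/32 = 2.321×10^-5 m⁴.
θ = T·L/(G·J) = 6700 × 3.85 / (43.3×10⁹ × 2.321×10^-5) = 0.02567 rad.

1.47°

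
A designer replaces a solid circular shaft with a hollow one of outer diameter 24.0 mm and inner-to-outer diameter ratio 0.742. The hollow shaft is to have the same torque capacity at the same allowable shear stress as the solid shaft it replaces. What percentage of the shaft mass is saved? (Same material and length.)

Equal τ_max and T ⇒ the solid shaft needs d_s³ = d_o³(1−k⁴), so d_s = 24.0·(1−0.742⁴)^(1/3) = 21.28 mm.
Area ratio A_h/A_s = d_o²(1−k²)/d_s² = (1−k²)/(1−k⁴)^(2/3) = 0.5718.
Mass saving = 1 − 0.5718 = 42.8 %.

42.8 %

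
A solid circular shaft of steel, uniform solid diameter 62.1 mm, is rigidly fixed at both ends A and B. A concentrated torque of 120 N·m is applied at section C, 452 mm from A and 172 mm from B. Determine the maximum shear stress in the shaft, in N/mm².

1.85 N/mm²

With uniform GJ and both ends fixed, compatibility θ_AC = θ_CB gives T_A·a = T_B·b, together with T_A + T_B = T₀.
T_A = T₀·b/(a+b) = 120.0·172/624.0 = 33.08 N·m; T_B = 86.92 N·m.
τ in each portion: τ_AC = 7.03×10^5 Pa, τ_CB = 1.85×10^6 Pa; maximum is in CB.
τ_max = T_CB·r/J = 86.92·0.0311/1.46×10^-6 = 1.849×10^6 Pa.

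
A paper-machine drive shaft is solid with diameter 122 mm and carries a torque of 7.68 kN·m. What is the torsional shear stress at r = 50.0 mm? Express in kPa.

J = πd⁴/32 = π(0.122)⁴/32 = 2.175×10^-5 m⁴.
Shear stress varies linearly with radius: τ = T·r/J = 7680 × 0.0500 / 2.175×10^-5 = 1.766×10^7 Pa.

17700 kPa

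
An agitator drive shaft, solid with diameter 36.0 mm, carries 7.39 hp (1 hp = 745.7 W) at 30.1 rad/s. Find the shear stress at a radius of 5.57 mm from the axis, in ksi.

ω = 30.1 rad/s, so T = P/ω = 7.39×745.7 / 30.10 = 183.1 N·m.
J = πd⁴/32 = π(0.0360)⁴/32 = 1.649×10^-7 m⁴.
Shear stress varies linearly with radius: τ = T·r/J = 183.1 × 0.00557 / 1.649×10^-7 = 6.184×10^6 Pa.

0.897 ksi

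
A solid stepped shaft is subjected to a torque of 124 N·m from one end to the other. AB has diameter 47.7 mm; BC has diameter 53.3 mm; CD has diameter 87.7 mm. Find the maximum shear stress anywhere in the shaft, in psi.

844 psi

Under the same torque, τ_max = 16T/(πd³) is largest where d is smallest — segment AB (d = 47.7 mm).
τ_max = 16·124.0/(π·(0.0477)³) = 5.819×10^6 Pa.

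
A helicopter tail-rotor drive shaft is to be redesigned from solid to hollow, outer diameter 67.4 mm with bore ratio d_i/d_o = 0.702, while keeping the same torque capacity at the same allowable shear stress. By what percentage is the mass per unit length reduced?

Equal τ_max and T ⇒ the solid shaft needs d_s³ = d_o³(1−k⁴), so d_s = 67.4·(1−0.702⁴)^(1/3) = 61.43 mm.
Area ratio A_h/A_s = d_o²(1−k²)/d_s² = (1−k²)/(1−k⁴)^(2/3) = 0.6106.
Mass saving = 1 − 0.6106 = 38.9 %.

38.9 %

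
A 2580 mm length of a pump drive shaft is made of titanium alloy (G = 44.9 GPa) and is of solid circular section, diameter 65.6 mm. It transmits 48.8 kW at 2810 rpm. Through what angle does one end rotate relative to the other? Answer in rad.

ω = 2π·2810/60 = 294.3 rad/s, so T = P/ω = 48.8×10³ / 294.3 = 165.8 N·m.
J = πd⁴/32 = π(0.0656)⁴/32 = 1.818×10^-6 m⁴.
θ = T·L/(G·J) = 165.8 × 2.58 / (44.9×10⁹ × 1.818×10^-6) = 5.241×10^-3 rad.

0.00524 rad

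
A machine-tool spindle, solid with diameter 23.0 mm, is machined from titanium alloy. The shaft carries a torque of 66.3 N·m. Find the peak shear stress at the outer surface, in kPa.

27800 kPa

J = πd⁴/32 = π(0.0230)⁴/32 = 2.747×10^-8 m⁴.
τ_max = T·r/J = 66.30 × 0.0115 / 2.747×10^-8 = 2.775×10^7 Pa.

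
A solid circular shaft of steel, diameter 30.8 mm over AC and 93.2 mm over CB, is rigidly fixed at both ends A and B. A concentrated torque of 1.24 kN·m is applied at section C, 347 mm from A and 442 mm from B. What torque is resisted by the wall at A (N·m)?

18.6 N·m

Compatibility: T_A·a/J_AC = T_B·b/J_CB with T_A + T_B = T₀.
J_AC = 8.83×10^-8 m⁴, J_CB = 7.41×10^-6 m⁴, so T_A = T₀·(J_AC/a)/((J_AC/a)+(J_CB/b)) = 18.56 N·m, T_B = 1221 N·m.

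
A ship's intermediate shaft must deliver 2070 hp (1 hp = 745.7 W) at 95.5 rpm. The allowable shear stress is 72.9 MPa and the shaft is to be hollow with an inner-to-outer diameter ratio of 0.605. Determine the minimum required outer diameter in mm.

ω = 2π·95.5/60 = 10.00 rad/s, so T = P/ω = 2070×745.7 / 10.00 = 154300 N·m.
For a hollow shaft with d_i/d_o = 0.605: τ_max = 16T/(π d_o³ (1−k⁴)), so d_o = [16T/(π τ_allow (1−k⁴))]^(1/3) = [16·154300/(π·7.29×10^7·0.8660)]^(1/3) = 0.2318 m.

232 mm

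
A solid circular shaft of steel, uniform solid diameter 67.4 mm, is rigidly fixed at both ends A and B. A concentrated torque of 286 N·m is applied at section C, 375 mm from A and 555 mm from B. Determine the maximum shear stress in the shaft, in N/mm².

With uniform GJ and both ends fixed, compatibility θ_AC = θ_CB gives T_A·a = T_B·b, together with T_A + T_B = T₀.
T_A = T₀·b/(a+b) = 286.0·555/930.0 = 170.7 N·m; T_B = 115.3 N·m.
τ in each portion: τ_AC = 2.84×10^6 Pa, τ_CB = 1.92×10^6 Pa; maximum is in AC.
τ_max = T_AC·r/J = 170.7·0.0337/2.03×10^-6 = 2.839×10^6 Pa.

2.84 N/mm²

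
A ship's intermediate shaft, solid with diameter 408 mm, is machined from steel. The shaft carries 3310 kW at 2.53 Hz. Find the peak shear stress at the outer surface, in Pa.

ω = 2π·2.53 = 15.90 rad/s, so T = P/ω = 3310×10³ / 15.90 = 208200 N·m.
J = πd⁴/32 = π(0.408)⁴/32 = 2.720×10^-3 m⁴.
τ_max = T·r/J = 208200 × 0.204 / 2.720×10^-3 = 1.561×10^7 Pa.

1.56e7 Pa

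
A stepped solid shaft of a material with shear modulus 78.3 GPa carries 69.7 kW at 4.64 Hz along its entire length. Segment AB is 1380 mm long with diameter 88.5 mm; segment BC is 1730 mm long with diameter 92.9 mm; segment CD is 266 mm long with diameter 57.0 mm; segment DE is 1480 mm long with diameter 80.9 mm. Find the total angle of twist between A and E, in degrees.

1.88°

ω = 2π·4.64 = 29.15 rad/s, so T = P/ω = 69.7×10³ / 29.15 = 2391 N·m.
J_AB = π(0.0885)⁴/32 = 6.02×10^-6 m⁴; J_BC = π(0.0929)⁴/32 = 7.31×10^-6 m⁴; J_CD = π(0.0570)⁴/32 = 1.04×10^-6 m⁴; J_DE = π(0.0809)⁴/32 = 4.21×10^-6 m⁴.
θ = (T/G)·Σ L_i/J_i = (2391/78.3×10⁹)·(1.38/6.02×10^-6 + 1.73/7.31×10^-6 + 0.266/1.04×10^-6 + 1.48/4.21×10^-6) = 0.03280 rad.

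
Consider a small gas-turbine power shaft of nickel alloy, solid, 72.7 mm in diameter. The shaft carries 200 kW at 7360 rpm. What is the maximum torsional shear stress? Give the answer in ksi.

0.499 ksi

ω = 2π·7360/60 = 770.7 rad/s, so T = P/ω = 200×10³ / 770.7 = 259.5 N·m.
J = πd⁴/32 = π(0.0727)⁴/32 = 2.742×10^-6 m⁴.
τ_max = T·r/J = 259.5 × 0.0364 / 2.742×10^-6 = 3.439×10^6 Pa.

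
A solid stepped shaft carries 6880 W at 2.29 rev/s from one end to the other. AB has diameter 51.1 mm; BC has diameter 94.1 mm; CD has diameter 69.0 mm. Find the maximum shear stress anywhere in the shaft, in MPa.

18.3 MPa

ω = 2π·2.29 = 14.39 rad/s, so T = P/ω = 6880 / 14.39 = 478.2 N·m.
Under the same torque, τ_max = 16T/(πd³) is largest where d is smallest — segment AB (d = 51.1 mm).
τ_max = 16·478.2/(π·(0.0511)³) = 1.825×10^7 Pa.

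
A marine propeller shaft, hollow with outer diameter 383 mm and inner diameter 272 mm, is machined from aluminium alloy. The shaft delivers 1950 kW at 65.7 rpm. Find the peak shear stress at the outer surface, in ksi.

5.00 ksi

ω = 2π·65.7/60 = 6.880 rad/s, so T = P/ω = 1950×10³ / 6.880 = 283400 N·m.
J = π(d_o⁴ − d_i⁴)/32 = π(0.383⁴ − 0.272⁴)/32 = 1.575×10^-3 m⁴.
τ_max = T·r/J = 283400 × 0.192 / 1.575×10^-3 = 3.446×10^7 Pa.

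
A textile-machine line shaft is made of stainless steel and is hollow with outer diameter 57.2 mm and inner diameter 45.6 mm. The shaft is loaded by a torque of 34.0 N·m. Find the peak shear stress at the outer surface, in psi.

225 psi

J = π(d_o⁴ − d_i⁴)/32 = π(0.0572⁴ − 0.0456⁴)/32 = 6.265×10^-7 m⁴.
τ_max = T·r/J = 34.00 × 0.0286 / 6.265×10^-7 = 1.552×10^6 Pa.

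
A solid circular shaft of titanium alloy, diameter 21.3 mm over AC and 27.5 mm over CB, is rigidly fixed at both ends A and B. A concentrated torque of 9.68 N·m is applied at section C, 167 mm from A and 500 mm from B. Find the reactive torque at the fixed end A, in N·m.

5.02 N·m

Compatibility: T_A·a/J_AC = T_B·b/J_CB with T_A + T_B = T₀.
J_AC = 2.02×10^-8 m⁴, J_CB = 5.61×10^-8 m⁴, so T_A = T₀·(J_AC/a)/((J_AC/a)+(J_CB/b)) = 5.021 N·m, T_B = 4.659 N·m.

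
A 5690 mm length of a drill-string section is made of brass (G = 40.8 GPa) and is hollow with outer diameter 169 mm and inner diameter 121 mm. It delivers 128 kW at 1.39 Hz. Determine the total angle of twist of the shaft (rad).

ω = 2π·1.39 = 8.734 rad/s, so T = P/ω = 128×10³ / 8.734 = 14660 N·m.
J = π(d_o⁴ − d_i⁴)/32 = π(0.169⁴ − 0.121⁴)/32 = 5.904×10^-5 m⁴.
θ = T·L/(G·J) = 14660 × 5.69 / (40.8×10⁹ × 5.904×10^-5) = 0.03462 rad.

0.0346 rad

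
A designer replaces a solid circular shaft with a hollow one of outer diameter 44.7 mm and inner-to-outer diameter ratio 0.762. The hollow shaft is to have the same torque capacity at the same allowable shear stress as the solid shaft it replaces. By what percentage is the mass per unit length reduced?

Equal τ_max and T ⇒ the solid shaft needs d_s³ = d_o³(1−k⁴), so d_s = 44.7·(1−0.762⁴)^(1/3) = 38.97 mm.
Area ratio A_h/A_s = d_o²(1−k²)/d_s² = (1−k²)/(1−k⁴)^(2/3) = 0.5516.
Mass saving = 1 − 0.5516 = 44.8 %.

44.8 %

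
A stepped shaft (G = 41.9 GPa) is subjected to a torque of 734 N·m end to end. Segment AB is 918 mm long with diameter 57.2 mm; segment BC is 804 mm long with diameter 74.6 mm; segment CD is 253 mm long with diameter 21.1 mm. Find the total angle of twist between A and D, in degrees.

14.2°

J_AB = π(0.0572)⁴/32 = 1.05×10^-6 m⁴; J_BC = π(0.0746)⁴/32 = 3.04×10^-6 m⁴; J_CD = π(0.0211)⁴/32 = 1.95×10^-8 m⁴.
θ = (T/G)·Σ L_i/J_i = (734.0/41.9×10⁹)·(0.918/1.05×10^-6 + 0.804/3.04×10^-6 + 0.253/1.95×10^-8) = 0.2477 rad.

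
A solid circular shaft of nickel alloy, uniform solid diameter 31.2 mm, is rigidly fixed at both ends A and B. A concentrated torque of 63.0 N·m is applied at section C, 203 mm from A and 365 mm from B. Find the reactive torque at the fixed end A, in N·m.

With uniform GJ and both ends fixed, compatibility θ_AC = θ_CB gives T_A·a = T_B·b, together with T_A + T_B = T₀.
T_A = T₀·b/(a+b) = 63.00·365/568.0 = 40.48 N·m; T_B = 22.52 N·m.

40.5 N·m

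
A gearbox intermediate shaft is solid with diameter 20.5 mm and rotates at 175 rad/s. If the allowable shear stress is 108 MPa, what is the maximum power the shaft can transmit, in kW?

J = πd⁴/32 = π(0.0205)⁴/32 = 1.734×10^-8 m⁴.
T_max = τ_allow·J/r = 1.08×10^8 × 1.734×10^-8 / 0.0103 = 182.7 N·m.
ω = 175 rad/s, so P_max = T_max·ω = 3.197×10^4 W.

32.0 kW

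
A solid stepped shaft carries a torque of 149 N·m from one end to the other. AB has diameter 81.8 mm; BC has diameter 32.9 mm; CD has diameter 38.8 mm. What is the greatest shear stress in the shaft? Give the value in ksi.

3.09 ksi

Under the same torque, τ_max = 16T/(πd³) is largest where d is smallest — segment BC (d = 32.9 mm).
τ_max = 16·149.0/(π·(0.0329)³) = 2.131×10^7 Pa.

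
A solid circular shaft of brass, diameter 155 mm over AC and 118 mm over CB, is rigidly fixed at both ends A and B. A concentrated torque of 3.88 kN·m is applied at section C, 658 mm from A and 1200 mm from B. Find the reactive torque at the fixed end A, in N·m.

Compatibility: T_A·a/J_AC = T_B·b/J_CB with T_A + T_B = T₀.
J_AC = 5.67×10^-5 m⁴, J_CB = 1.90×10^-5 m⁴, so T_A = T₀·(J_AC/a)/((J_AC/a)+(J_CB/b)) = 3277 N·m, T_B = 603.5 N·m.

3280 N·m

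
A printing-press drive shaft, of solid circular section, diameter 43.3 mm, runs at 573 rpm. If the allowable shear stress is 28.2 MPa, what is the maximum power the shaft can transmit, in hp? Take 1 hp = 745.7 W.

J = πd⁴/32 = π(0.0433)⁴/32 = 3.451×10^-7 m⁴.
T_max = τ_allow·J/r = 2.82×10^7 × 3.451×10^-7 / 0.0216 = 449.5 N·m.
ω = 2π·573/60 = 60.00 rad/s, so P_max = T_max·ω = 2.697×10^4 W.

36.2 hp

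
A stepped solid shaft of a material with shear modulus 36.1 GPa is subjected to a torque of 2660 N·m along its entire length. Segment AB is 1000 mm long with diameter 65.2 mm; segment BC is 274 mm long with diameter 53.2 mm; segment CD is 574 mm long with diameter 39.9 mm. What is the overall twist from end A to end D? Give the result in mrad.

J_AB = π(0.0652)⁴/32 = 1.77×10^-6 m⁴; J_BC = π(0.0532)⁴/32 = 7.86×10^-7 m⁴; J_CD = π(0.0399)⁴/32 = 2.49×10^-7 m⁴.
θ = (T/G)·Σ L_i/J_i = (2660/36.1×10⁹)·(1.00/1.77×10^-6 + 0.274/7.86×10^-7 + 0.574/2.49×10^-7) = 0.2372 rad.

237 mrad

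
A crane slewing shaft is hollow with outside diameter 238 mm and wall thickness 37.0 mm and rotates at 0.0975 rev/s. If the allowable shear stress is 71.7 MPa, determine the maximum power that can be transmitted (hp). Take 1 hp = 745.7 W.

J = π(d_o⁴ − d_i⁴)/32 = π(0.238⁴ − 0.164⁴)/32 = 2.440×10^-4 m⁴.
T_max = τ_allow·J/r = 7.17×10^7 × 2.440×10^-4 / 0.119 = 147000 N·m.
ω = 2π·0.0975 = 0.6126 rad/s, so P_max = T_max·ω = 9.006×10^4 W.

121 hp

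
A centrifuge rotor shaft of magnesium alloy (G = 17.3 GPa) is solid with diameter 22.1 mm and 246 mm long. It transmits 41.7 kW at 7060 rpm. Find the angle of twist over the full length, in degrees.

ω = 2π·7060/60 = 739.3 rad/s, so T = P/ω = 41.7×10³ / 739.3 = 56.40 N·m.
J = πd⁴/32 = π(0.0221)⁴/32 = 2.342×10^-8 m⁴.
θ = T·L/(G·J) = 56.40 × 0.246 / (17.3×10⁹ × 2.342×10^-8) = 0.03425 rad.

1.96°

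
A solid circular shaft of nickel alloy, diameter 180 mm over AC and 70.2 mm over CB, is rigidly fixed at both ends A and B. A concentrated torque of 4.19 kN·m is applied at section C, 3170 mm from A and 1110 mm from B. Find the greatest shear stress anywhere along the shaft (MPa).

3.82 MPa

Compatibility: T_A·a/J_AC = T_B·b/J_CB with T_A + T_B = T₀.
J_AC = 1.03×10^-4 m⁴, J_CB = 2.38×10^-6 m⁴, so T_A = T₀·(J_AC/a)/((J_AC/a)+(J_CB/b)) = 3930 N·m, T_B = 259.7 N·m.
τ in each portion: τ_AC = 3.43×10^6 Pa, τ_CB = 3.82×10^6 Pa; maximum is in CB.
τ_max = T_CB·r/J = 259.7·0.0351/2.38×10^-6 = 3.823×10^6 Pa.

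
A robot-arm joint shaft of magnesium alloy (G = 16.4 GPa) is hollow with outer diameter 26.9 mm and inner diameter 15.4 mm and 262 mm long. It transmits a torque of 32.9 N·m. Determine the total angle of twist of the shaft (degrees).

J = π(d_o⁴ − d_i⁴)/32 = π(0.0269⁴ − 0.0154⁴)/32 = 4.588×10^-8 m⁴.
θ = T·L/(G·J) = 32.90 × 0.262 / (16.4×10⁹ × 4.588×10^-8) = 0.01146 rad.

0.656°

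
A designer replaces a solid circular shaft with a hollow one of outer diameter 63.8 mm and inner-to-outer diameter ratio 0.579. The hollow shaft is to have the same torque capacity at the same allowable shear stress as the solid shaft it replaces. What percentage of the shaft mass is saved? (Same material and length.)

28.0 %

Equal τ_max and T ⇒ the solid shaft needs d_s³ = d_o³(1−k⁴), so d_s = 63.8·(1−0.579⁴)^(1/3) = 61.31 mm.
Area ratio A_h/A_s = d_o²(1−k²)/d_s² = (1−k²)/(1−k⁴)^(2/3) = 0.7197.
Mass saving = 1 − 0.7197 = 28.0 %.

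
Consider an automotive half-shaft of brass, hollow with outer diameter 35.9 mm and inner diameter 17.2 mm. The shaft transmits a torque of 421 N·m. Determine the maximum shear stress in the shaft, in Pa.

4.89e7 Pa

J = π(d_o⁴ − d_i⁴)/32 = π(0.0359⁴ − 0.0172⁴)/32 = 1.545×10^-7 m⁴.
τ_max = T·r/J = 421.0 × 0.0180 / 1.545×10^-7 = 4.892×10^7 Pa.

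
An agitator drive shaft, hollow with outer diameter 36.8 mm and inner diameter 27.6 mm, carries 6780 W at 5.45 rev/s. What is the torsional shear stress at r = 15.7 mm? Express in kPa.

25300 kPa

ω = 2π·5.45 = 34.24 rad/s, so T = P/ω = 6780 / 34.24 = 198.0 N·m.
J = π(d_o⁴ − d_i⁴)/32 = π(0.0368⁴ − 0.0276⁴)/32 = 1.231×10^-7 m⁴.
Shear stress varies linearly with radius: τ = T·r/J = 198.0 × 0.0157 / 1.231×10^-7 = 2.526×10^7 Pa.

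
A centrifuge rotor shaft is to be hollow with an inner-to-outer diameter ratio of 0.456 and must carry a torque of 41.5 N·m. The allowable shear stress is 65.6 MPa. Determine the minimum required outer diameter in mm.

For a hollow shaft with d_i/d_o = 0.456: τ_max = 16T/(π d_o³ (1−k⁴)), so d_o = [16T/(π τ_allow (1−k⁴))]^(1/3) = [16·41.50/(π·6.56×10^7·0.9568)]^(1/3) = 0.01499 m.

15.0 mm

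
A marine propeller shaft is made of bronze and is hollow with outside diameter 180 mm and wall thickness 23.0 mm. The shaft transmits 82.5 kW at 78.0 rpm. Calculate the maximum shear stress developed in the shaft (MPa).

12.7 MPa

ω = 2π·78.0/60 = 8.168 rad/s, so T = P/ω = 82.5×10³ / 8.168 = 10100 N·m.
J = π(d_o⁴ − d_i⁴)/32 = π(0.180⁴ − 0.134⁴)/32 = 7.141×10^-5 m⁴.
τ_max = T·r/J = 10100 × 0.0900 / 7.141×10^-5 = 1.273×10^7 Pa.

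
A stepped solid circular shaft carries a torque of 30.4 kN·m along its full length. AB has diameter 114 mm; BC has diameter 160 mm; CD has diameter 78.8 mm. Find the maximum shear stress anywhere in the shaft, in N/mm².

316 N/mm²

Under the same torque, τ_max = 16T/(πd³) is largest where d is smallest — segment CD (d = 78.8 mm).
τ_max = 16·30400/(π·(0.0788)³) = 3.164×10^8 Pa.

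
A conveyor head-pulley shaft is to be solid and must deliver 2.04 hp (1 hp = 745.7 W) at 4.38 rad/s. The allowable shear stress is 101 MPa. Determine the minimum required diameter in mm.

ω = 4.38 rad/s, so T = P/ω = 2.04×745.7 / 4.380 = 347.3 N·m.
For a solid shaft τ_max = 16T/(πd³), so d = (16T/(π τ_allow))^(1/3) = (16·347.3/(π·1.01×10^8))^(1/3) = 0.02597 m.

26.0 mm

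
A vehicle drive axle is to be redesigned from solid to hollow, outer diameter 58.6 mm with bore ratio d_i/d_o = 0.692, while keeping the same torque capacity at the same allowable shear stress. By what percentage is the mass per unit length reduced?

Equal τ_max and T ⇒ the solid shaft needs d_s³ = d_o³(1−k⁴), so d_s = 58.6·(1−0.692⁴)^(1/3) = 53.73 mm.
Area ratio A_h/A_s = d_o²(1−k²)/d_s² = (1−k²)/(1−k⁴)^(2/3) = 0.6200.
Mass saving = 1 − 0.6200 = 38.0 %.

38.0 %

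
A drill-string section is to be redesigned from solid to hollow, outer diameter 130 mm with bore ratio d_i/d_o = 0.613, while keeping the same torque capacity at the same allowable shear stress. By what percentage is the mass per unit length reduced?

Equal τ_max and T ⇒ the solid shaft needs d_s³ = d_o³(1−k⁴), so d_s = 130·(1−0.613⁴)^(1/3) = 123.6 mm.
Area ratio A_h/A_s = d_o²(1−k²)/d_s² = (1−k²)/(1−k⁴)^(2/3) = 0.6909.
Mass saving = 1 − 0.6909 = 30.9 %.

30.9 %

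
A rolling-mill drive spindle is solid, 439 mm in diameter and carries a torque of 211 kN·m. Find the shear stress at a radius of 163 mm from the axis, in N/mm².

9.43 N/mm²

J = πd⁴/32 = π(0.439)⁴/32 = 3.646×10^-3 m⁴.
Shear stress varies linearly with radius: τ = T·r/J = 211000 × 0.163 / 3.646×10^-3 = 9.432×10^6 Pa.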